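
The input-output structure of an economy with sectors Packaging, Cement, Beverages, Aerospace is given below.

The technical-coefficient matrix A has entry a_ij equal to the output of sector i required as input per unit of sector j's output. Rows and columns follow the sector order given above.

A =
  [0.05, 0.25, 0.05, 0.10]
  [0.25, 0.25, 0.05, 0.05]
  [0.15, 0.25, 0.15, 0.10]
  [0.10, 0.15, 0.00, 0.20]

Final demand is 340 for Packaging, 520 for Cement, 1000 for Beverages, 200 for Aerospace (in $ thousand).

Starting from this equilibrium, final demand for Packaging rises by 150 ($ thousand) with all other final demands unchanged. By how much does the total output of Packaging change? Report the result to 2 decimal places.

Δx_1 = 182.13

I − A =
  [   0.95    -0.25    -0.05    -0.10]
  [  -0.25     0.75    -0.05    -0.05]
  [  -0.15    -0.25     0.85    -0.10]
  [  -0.10    -0.15     0.00     0.80]
Compute the cofactors C_ij = (−1)^(i+j)·(3×3 minor ij) of I−A; the adjugate is their transpose:
adj(I−A) = Cᵀ =
  [ 0.492875   0.193500   0.040375   0.078750]
  [ 0.180750   0.631000   0.047750   0.068000]
  [ 0.151375   0.236500   0.500375   0.096250]
  [ 0.095500   0.142500   0.014000   0.530000]
det(I−A) = Σ_j (I−A)_1j·C_1j = (0.95)(0.492875) + (-0.25)(0.180750) + (-0.05)(0.151375) + (-0.10)(0.095500) = 0.405925
(I − A)⁻¹ = adj(I−A) / det(I−A) ≈
  [   1.2142     0.4767     0.0995     0.1940]
  [   0.4453     1.5545     0.1176     0.1675]
  [   0.3729     0.5826     1.2327     0.2371]
  [   0.2353     0.3511     0.0345     1.3057]
Δx = (I − A)⁻¹ Δd with Δd having +150 in the Packaging component and 0 elsewhere.
So Δx_1 = L_11 · (+150), where L_11 = adj(I−A)_11 / det(I−A) = 0.492875 / 0.405925.
Δx_1 = 0.492875 × (+150) / 0.405925 = 73.93125 / 0.405925 ≈ 182.13.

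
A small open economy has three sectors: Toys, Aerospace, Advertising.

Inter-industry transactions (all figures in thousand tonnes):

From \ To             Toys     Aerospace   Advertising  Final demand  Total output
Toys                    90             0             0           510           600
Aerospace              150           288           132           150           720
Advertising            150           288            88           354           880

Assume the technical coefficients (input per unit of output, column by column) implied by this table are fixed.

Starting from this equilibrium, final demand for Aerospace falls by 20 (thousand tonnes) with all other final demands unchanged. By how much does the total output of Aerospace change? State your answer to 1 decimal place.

Δx_2 = -37.5

Technical coefficients a_ij = z_ij / X_j:
  a_11 = 90/600 = 0.15, a_21 = 150/600 = 0.25, a_31 = 150/600 = 0.25
  a_12 = 0/720 = 0.00, a_22 = 288/720 = 0.40, a_32 = 288/720 = 0.40
  a_13 = 0/880 = 0.00, a_23 = 132/880 = 0.15, a_33 = 88/880 = 0.10
I − A =
  [   0.85     0.00     0.00]
  [  -0.25     0.60    -0.15]
  [  -0.25    -0.40     0.90]
Cofactors of I−A, C_ij = (−1)^(i+j)·(minor ij) (rows/columns in the sector order above):
  C_11 = (0.60)(0.90) − (-0.15)(-0.40) = 0.4800
  C_12 = −[(-0.25)(0.90) − (-0.15)(-0.25)] = 0.2625
  C_13 = (-0.25)(-0.40) − (0.60)(-0.25) = 0.2500
  C_21 = −[(0.00)(0.90) − (0.00)(-0.40)] = 0.0000
  C_22 = (0.85)(0.90) − (0.00)(-0.25) = 0.7650
  C_23 = −[(0.85)(-0.40) − (0.00)(-0.25)] = 0.3400
  C_31 = (0.00)(-0.15) − (0.00)(0.60) = 0.0000
  C_32 = −[(0.85)(-0.15) − (0.00)(-0.25)] = 0.1275
  C_33 = (0.85)(0.60) − (0.00)(-0.25) = 0.5100
det(I−A) = Σ_j (I−A)_1j·C_1j = (0.85)(0.4800) + (0.00)(0.2625) + (0.00)(0.2500) = 0.4080
adj(I−A) = Cᵀ =
  [ 0.4800   0.0000   0.0000]
  [ 0.2625   0.7650   0.1275]
  [ 0.2500   0.3400   0.5100]
(I − A)⁻¹ = adj(I−A) / det(I−A) ≈
  [   1.1765     0.0000     0.0000]
  [   0.6434     1.8750     0.3125]
  [   0.6127     0.8333     1.2500]
Δx = (I − A)⁻¹ Δd with Δd having -20 in the Aerospace component and 0 elsewhere.
So Δx_2 = L_22 · (-20), where L_22 = adj(I−A)_22 / det(I−A) = 0.7650 / 0.4080.
Δx_2 = 0.7650 × (-20) / 0.4080 = -15.30 / 0.4080 = -37.5.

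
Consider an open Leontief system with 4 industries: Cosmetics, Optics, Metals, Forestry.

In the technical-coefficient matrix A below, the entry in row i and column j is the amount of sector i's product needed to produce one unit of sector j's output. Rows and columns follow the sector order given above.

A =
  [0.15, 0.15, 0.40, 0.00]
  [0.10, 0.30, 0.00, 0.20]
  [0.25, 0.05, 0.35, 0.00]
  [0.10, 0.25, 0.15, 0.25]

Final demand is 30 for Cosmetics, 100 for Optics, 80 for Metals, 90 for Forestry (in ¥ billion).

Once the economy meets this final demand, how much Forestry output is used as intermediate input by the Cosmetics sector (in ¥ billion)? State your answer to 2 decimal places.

z_41 = 17.73

I − A =
  [   0.85    -0.15    -0.40     0.00]
  [  -0.10     0.70     0.00    -0.20]
  [  -0.25    -0.05     0.65     0.00]
  [  -0.10    -0.25    -0.15     0.75]
Compute the cofactors C_ij = (−1)^(i+j)·(3×3 minor ij) of I−A; the adjugate is their transpose:
adj(I−A) = Cᵀ =
  [ 0.307250   0.088125   0.194500   0.023500]
  [ 0.069250   0.339375   0.063500   0.090500]
  [ 0.123500   0.060000   0.389500   0.016000]
  [ 0.088750   0.136875   0.125000   0.305000]
det(I−A) = Σ_j (I−A)_1j·C_1j = (0.85)(0.307250) + (-0.15)(0.069250) + (-0.40)(0.123500) + (0.00)(0.088750) = 0.201375
(I − A)⁻¹ = adj(I−A) / det(I−A) ≈
  [   1.5258     0.4376     0.9659     0.1167]
  [   0.3439     1.6853     0.3153     0.4494]
  [   0.6133     0.2980     1.9342     0.0795]
  [   0.4407     0.6797     0.6207     1.5146]
First solve x = (I − A)⁻¹ d = adj(I−A)·d / det(I−A); in particular x_1 = (0.307250·30 + 0.088125·100 + 0.194500·80 + 0.023500·90) / 0.201375 = 35.705 / 0.201375 ≈ 177.3060.
Intermediate flow from 4 to 1: z_41 = a_41 · x_1 = 0.10 × 35.705 / 0.201375 = 3.5705 / 0.201375 ≈ 17.73.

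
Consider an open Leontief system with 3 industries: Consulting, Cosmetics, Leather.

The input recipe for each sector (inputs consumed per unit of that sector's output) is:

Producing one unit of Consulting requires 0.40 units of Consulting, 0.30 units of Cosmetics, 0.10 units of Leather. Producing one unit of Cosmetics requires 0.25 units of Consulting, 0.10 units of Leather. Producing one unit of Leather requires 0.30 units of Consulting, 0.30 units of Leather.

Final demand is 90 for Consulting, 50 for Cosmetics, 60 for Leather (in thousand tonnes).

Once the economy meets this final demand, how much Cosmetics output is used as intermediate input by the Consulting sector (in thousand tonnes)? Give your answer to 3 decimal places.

z_21 = 83.333

I − A =
  [   0.60    -0.25    -0.30]
  [  -0.30     1.00     0.00]
  [  -0.10    -0.10     0.70]
Cofactors of I−A, C_ij = (−1)^(i+j)·(minor ij) (rows/columns in the sector order above):
  C_11 = (1.00)(0.70) − (0.00)(-0.10) = 0.7000
  C_12 = −[(-0.30)(0.70) − (0.00)(-0.10)] = 0.2100
  C_13 = (-0.30)(-0.10) − (1.00)(-0.10) = 0.1300
  C_21 = −[(-0.25)(0.70) − (-0.30)(-0.10)] = 0.2050
  C_22 = (0.60)(0.70) − (-0.30)(-0.10) = 0.3900
  C_23 = −[(0.60)(-0.10) − (-0.25)(-0.10)] = 0.0850
  C_31 = (-0.25)(0.00) − (-0.30)(1.00) = 0.3000
  C_32 = −[(0.60)(0.00) − (-0.30)(-0.30)] = 0.0900
  C_33 = (0.60)(1.00) − (-0.25)(-0.30) = 0.5250
det(I−A) = Σ_j (I−A)_1j·C_1j = (0.60)(0.7000) + (-0.25)(0.2100) + (-0.30)(0.1300) = 0.3285
adj(I−A) = Cᵀ =
  [ 0.7000   0.2050   0.3000]
  [ 0.2100   0.3900   0.0900]
  [ 0.1300   0.0850   0.5250]
(I − A)⁻¹ = adj(I−A) / det(I−A) ≈
  [   2.1309     0.6240     0.9132]
  [   0.6393     1.1872     0.2740]
  [   0.3957     0.2588     1.5982]
First solve x = (I − A)⁻¹ d = adj(I−A)·d / det(I−A); in particular x_1 = (0.7000·90 + 0.2050·50 + 0.3000·60) / 0.3285 = 91.25 / 0.3285 ≈ 277.77778.
Intermediate flow from 2 to 1: z_21 = a_21 · x_1 = 0.30 × 91.25 / 0.3285 = 27.375 / 0.3285 ≈ 83.333.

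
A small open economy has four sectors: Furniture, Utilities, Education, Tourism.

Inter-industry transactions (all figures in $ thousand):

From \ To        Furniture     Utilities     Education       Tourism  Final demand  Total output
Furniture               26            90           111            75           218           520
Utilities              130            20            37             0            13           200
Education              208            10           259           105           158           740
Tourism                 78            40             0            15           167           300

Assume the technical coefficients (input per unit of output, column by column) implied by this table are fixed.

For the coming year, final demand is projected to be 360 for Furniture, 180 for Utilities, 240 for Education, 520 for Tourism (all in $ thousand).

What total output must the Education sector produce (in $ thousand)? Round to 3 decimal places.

x_3 = 1576.454

Technical coefficients a_ij = z_ij / X_j:
  a_11 = 26/520 = 0.05, a_21 = 130/520 = 0.25, a_31 = 208/520 = 0.40, a_41 = 78/520 = 0.15
  a_12 = 90/200 = 0.45, a_22 = 20/200 = 0.10, a_32 = 10/200 = 0.05, a_42 = 40/200 = 0.20
  a_13 = 111/740 = 0.15, a_23 = 37/740 = 0.05, a_33 = 259/740 = 0.35, a_43 = 0/740 = 0.00
  a_14 = 75/300 = 0.25, a_24 = 0/300 = 0.00, a_34 = 105/300 = 0.35, a_44 = 15/300 = 0.05
I − A =
  [   0.95    -0.45    -0.15    -0.25]
  [  -0.25     0.90    -0.05     0.00]
  [  -0.40    -0.05     0.65    -0.35]
  [  -0.15    -0.20     0.00     0.95]
Compute the cofactors C_ij = (−1)^(i+j)·(3×3 minor ij) of I−A; the adjugate is their transpose:
adj(I−A) = Cᵀ =
  [ 0.549875   0.328000   0.152125   0.200750]
  [ 0.176000   0.497375   0.078875   0.075375]
  [ 0.418625   0.324375   0.659125   0.353000]
  [ 0.123875   0.156500   0.040625   0.415375]
det(I−A) = Σ_j (I−A)_1j·C_1j = (0.95)(0.549875) + (-0.45)(0.176000) + (-0.15)(0.418625) + (-0.25)(0.123875) = 0.34941875
(I − A)⁻¹ = adj(I−A) / det(I−A) ≈
  [   1.5737     0.9387     0.4354     0.5745]
  [   0.5037     1.4234     0.2257     0.2157]
  [   1.1981     0.9283     1.8863     1.0102]
  [   0.3545     0.4479     0.1163     1.1888]
x = (I − A)⁻¹ d = adj(I−A)·d / det(I−A), with det(I−A) = 0.34941875:
  x_1 = (0.549875·360 + 0.328000·180 + 0.152125·240 + 0.200750·520) / 0.34941875 = 397.895 / 0.34941875 ≈ 1138.734
  x_2 = (0.176000·360 + 0.497375·180 + 0.078875·240 + 0.075375·520) / 0.34941875 = 211.0125 / 0.34941875 ≈ 603.896
  x_3 = (0.418625·360 + 0.324375·180 + 0.659125·240 + 0.353000·520) / 0.34941875 = 550.8425 / 0.34941875 ≈ 1576.454
  x_4 = (0.123875·360 + 0.156500·180 + 0.040625·240 + 0.415375·520) / 0.34941875 = 298.51 / 0.34941875 ≈ 854.304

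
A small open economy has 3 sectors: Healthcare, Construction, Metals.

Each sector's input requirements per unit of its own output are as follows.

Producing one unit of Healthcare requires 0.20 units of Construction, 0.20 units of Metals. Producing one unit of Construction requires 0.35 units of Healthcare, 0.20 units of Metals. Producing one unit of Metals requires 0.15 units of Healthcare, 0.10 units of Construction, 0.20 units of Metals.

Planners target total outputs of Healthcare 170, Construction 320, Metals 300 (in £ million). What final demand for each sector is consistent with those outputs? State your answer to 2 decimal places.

I − A =
  [   1.00    -0.35    -0.15]
  [  -0.20     1.00    -0.10]
  [  -0.20    -0.20     0.80]
d = (I − A) x:
  d_1 = (+1.00)·170 + (-0.35)·320 + (-0.15)·300 = 13.00
  d_2 = (-0.20)·170 + (+1.00)·320 + (-0.10)·300 = 256.00
  d_3 = (-0.20)·170 + (-0.20)·320 + (+0.80)·300 = 142.00

d_1 = 13.00, d_2 = 256.00, d_3 = 142.00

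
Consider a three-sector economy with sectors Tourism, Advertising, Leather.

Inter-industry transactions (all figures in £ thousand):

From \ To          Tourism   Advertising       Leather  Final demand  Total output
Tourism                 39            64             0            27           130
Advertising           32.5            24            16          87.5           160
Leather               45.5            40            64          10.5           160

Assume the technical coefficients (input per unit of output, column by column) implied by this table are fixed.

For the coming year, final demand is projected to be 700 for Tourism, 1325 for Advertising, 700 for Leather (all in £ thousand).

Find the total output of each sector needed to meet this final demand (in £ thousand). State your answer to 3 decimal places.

Technical coefficients a_ij = z_ij / X_j:
  a_11 = 39/130 = 0.30, a_21 = 32.5/130 = 0.25, a_31 = 45.5/130 = 0.35
  a_12 = 64/160 = 0.40, a_22 = 24/160 = 0.15, a_32 = 40/160 = 0.25
  a_13 = 0/160 = 0.00, a_23 = 16/160 = 0.10, a_33 = 64/160 = 0.40
I − A =
  [   0.70    -0.40     0.00]
  [  -0.25     0.85    -0.10]
  [  -0.35    -0.25     0.60]
Cofactors of I−A, C_ij = (−1)^(i+j)·(minor ij) (rows/columns in the sector order above):
  C_11 = (0.85)(0.60) − (-0.10)(-0.25) = 0.4850
  C_12 = −[(-0.25)(0.60) − (-0.10)(-0.35)] = 0.1850
  C_13 = (-0.25)(-0.25) − (0.85)(-0.35) = 0.3600
  C_21 = −[(-0.40)(0.60) − (0.00)(-0.25)] = 0.2400
  C_22 = (0.70)(0.60) − (0.00)(-0.35) = 0.4200
  C_23 = −[(0.70)(-0.25) − (-0.40)(-0.35)] = 0.3150
  C_31 = (-0.40)(-0.10) − (0.00)(0.85) = 0.0400
  C_32 = −[(0.70)(-0.10) − (0.00)(-0.25)] = 0.0700
  C_33 = (0.70)(0.85) − (-0.40)(-0.25) = 0.4950
det(I−A) = Σ_j (I−A)_1j·C_1j = (0.70)(0.4850) + (-0.40)(0.1850) + (0.00)(0.3600) = 0.2655
adj(I−A) = Cᵀ =
  [ 0.4850   0.2400   0.0400]
  [ 0.1850   0.4200   0.0700]
  [ 0.3600   0.3150   0.4950]
(I − A)⁻¹ = adj(I−A) / det(I−A) ≈
  [   1.8267     0.9040     0.1507]
  [   0.6968     1.5819     0.2637]
  [   1.3559     1.1864     1.8644]
x = (I − A)⁻¹ d = adj(I−A)·d / det(I−A), with det(I−A) = 0.2655:
  x_1 = (0.4850·700 + 0.2400·1325 + 0.0400·700) / 0.2655 = 685.50 / 0.2655 ≈ 2581.921
  x_2 = (0.1850·700 + 0.4200·1325 + 0.0700·700) / 0.2655 = 735.00 / 0.2655 ≈ 2768.362
  x_3 = (0.3600·700 + 0.3150·1325 + 0.4950·700) / 0.2655 = 1015.875 / 0.2655 ≈ 3826.271

x_1 = 2581.921, x_2 = 2768.362, x_3 = 3826.271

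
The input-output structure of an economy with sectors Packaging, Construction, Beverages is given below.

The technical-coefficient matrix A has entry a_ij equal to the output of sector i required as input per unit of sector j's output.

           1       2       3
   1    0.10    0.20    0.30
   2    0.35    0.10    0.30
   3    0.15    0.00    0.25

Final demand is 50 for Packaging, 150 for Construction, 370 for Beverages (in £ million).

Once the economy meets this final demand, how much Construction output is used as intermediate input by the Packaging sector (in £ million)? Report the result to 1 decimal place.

z_21 = 123.5

I − A =
  [   0.90    -0.20    -0.30]
  [  -0.35     0.90    -0.30]
  [  -0.15     0.00     0.75]
Cofactors of I−A, C_ij = (−1)^(i+j)·(minor ij) (rows/columns in the sector order above):
  C_11 = (0.90)(0.75) − (-0.30)(0.00) = 0.6750
  C_12 = −[(-0.35)(0.75) − (-0.30)(-0.15)] = 0.3075
  C_13 = (-0.35)(0.00) − (0.90)(-0.15) = 0.1350
  C_21 = −[(-0.20)(0.75) − (-0.30)(0.00)] = 0.1500
  C_22 = (0.90)(0.75) − (-0.30)(-0.15) = 0.6300
  C_23 = −[(0.90)(0.00) − (-0.20)(-0.15)] = 0.0300
  C_31 = (-0.20)(-0.30) − (-0.30)(0.90) = 0.3300
  C_32 = −[(0.90)(-0.30) − (-0.30)(-0.35)] = 0.3750
  C_33 = (0.90)(0.90) − (-0.20)(-0.35) = 0.7400
det(I−A) = Σ_j (I−A)_1j·C_1j = (0.90)(0.6750) + (-0.20)(0.3075) + (-0.30)(0.1350) = 0.5055
adj(I−A) = Cᵀ =
  [ 0.6750   0.1500   0.3300]
  [ 0.3075   0.6300   0.3750]
  [ 0.1350   0.0300   0.7400]
(I − A)⁻¹ = adj(I−A) / det(I−A) ≈
  [   1.3353     0.2967     0.6528]
  [   0.6083     1.2463     0.7418]
  [   0.2671     0.0593     1.4639]
First solve x = (I − A)⁻¹ d = adj(I−A)·d / det(I−A); in particular x_1 = (0.6750·50 + 0.1500·150 + 0.3300·370) / 0.5055 = 178.35 / 0.5055 ≈ 352.819.
Intermediate flow from 2 to 1: z_21 = a_21 · x_1 = 0.35 × 178.35 / 0.5055 = 62.4225 / 0.5055 ≈ 123.5.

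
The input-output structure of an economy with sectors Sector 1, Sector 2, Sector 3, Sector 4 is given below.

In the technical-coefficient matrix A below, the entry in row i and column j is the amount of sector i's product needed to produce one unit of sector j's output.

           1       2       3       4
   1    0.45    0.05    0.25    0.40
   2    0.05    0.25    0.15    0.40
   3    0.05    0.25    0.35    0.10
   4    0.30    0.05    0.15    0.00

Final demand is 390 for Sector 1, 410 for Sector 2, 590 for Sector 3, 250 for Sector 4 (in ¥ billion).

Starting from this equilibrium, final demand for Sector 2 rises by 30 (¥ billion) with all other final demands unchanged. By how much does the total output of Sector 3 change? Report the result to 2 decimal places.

Δx_3 = 25.42

I − A =
  [   0.55    -0.05    -0.25    -0.40]
  [  -0.05     0.75    -0.15    -0.40]
  [  -0.05    -0.25     0.65    -0.10]
  [  -0.30    -0.05    -0.15     1.00]
Compute the cofactors C_ij = (−1)^(i+j)·(3×3 minor ij) of I−A; the adjugate is their transpose:
adj(I−A) = Cᵀ =
  [ 0.41000   0.12350   0.24100   0.23750]
  [ 0.12475   0.24825   0.14300   0.16350]
  [ 0.10175   0.11525   0.30200   0.11700]
  [ 0.14450   0.06675   0.12475   0.23300]
det(I−A) = Σ_j (I−A)_1j·C_1j = (0.55)(0.41000) + (-0.05)(0.12475) + (-0.25)(0.10175) + (-0.40)(0.14450) = 0.136025
(I − A)⁻¹ = adj(I−A) / det(I−A) ≈
  [   3.0142     0.9079     1.7717     1.7460]
  [   0.9171     1.8250     1.0513     1.2020]
  [   0.7480     0.8473     2.2202     0.8601]
  [   1.0623     0.4907     0.9171     1.7129]
Δx = (I − A)⁻¹ Δd with Δd having +30 in the Sector 2 component and 0 elsewhere.
So Δx_3 = L_32 · (+30), where L_32 = adj(I−A)_32 / det(I−A) = 0.11525 / 0.136025.
Δx_3 = 0.11525 × (+30) / 0.136025 = 3.4575 / 0.136025 ≈ 25.42.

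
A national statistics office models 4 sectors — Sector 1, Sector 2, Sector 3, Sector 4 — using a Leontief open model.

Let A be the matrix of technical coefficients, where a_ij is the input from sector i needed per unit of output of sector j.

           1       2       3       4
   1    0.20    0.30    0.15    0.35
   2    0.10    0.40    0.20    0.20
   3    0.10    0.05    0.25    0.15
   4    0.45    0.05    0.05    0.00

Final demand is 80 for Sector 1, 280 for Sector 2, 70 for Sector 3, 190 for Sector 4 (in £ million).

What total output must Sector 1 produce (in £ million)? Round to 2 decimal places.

x_1 = 786.21

I − A =
  [   0.80    -0.30    -0.15    -0.35]
  [  -0.10     0.60    -0.20    -0.20]
  [  -0.10    -0.05     0.75    -0.15]
  [  -0.45    -0.05    -0.05     1.00]
Compute the cofactors C_ij = (−1)^(i+j)·(3×3 minor ij) of I−A; the adjugate is their transpose:
adj(I−A) = Cᵀ =
  [ 0.426000   0.245375   0.165500   0.223000]
  [ 0.176250   0.449000   0.166750   0.176500]
  [ 0.109750   0.090125   0.318750   0.104250]
  [ 0.206000   0.137375   0.098750   0.313750]
det(I−A) = Σ_j (I−A)_1j·C_1j = (0.80)(0.426000) + (-0.30)(0.176250) + (-0.15)(0.109750) + (-0.35)(0.206000) = 0.1993625
(I − A)⁻¹ = adj(I−A) / det(I−A) ≈
  [   2.1368     1.2308     0.8301     1.1186]
  [   0.8841     2.2522     0.8364     0.8853]
  [   0.5505     0.4521     1.5988     0.5229]
  [   1.0333     0.6891     0.4953     1.5738]
x = (I − A)⁻¹ d = adj(I−A)·d / det(I−A), with det(I−A) = 0.1993625:
  x_1 = (0.426000·80 + 0.245375·280 + 0.165500·70 + 0.223000·190) / 0.1993625 = 156.74 / 0.1993625 ≈ 786.21
  x_2 = (0.176250·80 + 0.449000·280 + 0.166750·70 + 0.176500·190) / 0.1993625 = 185.0275 / 0.1993625 ≈ 928.10
  x_3 = (0.109750·80 + 0.090125·280 + 0.318750·70 + 0.104250·190) / 0.1993625 = 76.135 / 0.1993625 ≈ 381.89
  x_4 = (0.206000·80 + 0.137375·280 + 0.098750·70 + 0.313750·190) / 0.1993625 = 121.47 / 0.1993625 ≈ 609.29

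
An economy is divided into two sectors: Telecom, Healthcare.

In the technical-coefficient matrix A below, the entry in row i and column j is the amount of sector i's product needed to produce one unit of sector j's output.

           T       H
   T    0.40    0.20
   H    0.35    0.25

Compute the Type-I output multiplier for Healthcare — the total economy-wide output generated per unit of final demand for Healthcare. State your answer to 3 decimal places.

m_H = 2.105

I − A =
  [   0.60    -0.20]
  [  -0.35     0.75]
det(I−A) = (0.60)(0.75) − (-0.20)(-0.35) = 0.3800
adj(I−A) = [[0.75, 0.20], [0.35, 0.60]]
(I − A)⁻¹ = adj(I−A) / det(I−A) ≈
  [   1.9737     0.5263]
  [   0.9211     1.5789]
The output multiplier for sector j is the column-j sum of the Leontief inverse (I − A)⁻¹ = adj(I−A) / det(I−A).
Column H of adj(I−A): (0.20, 0.60); det(I−A) = 0.3800.
m_H = (0.20 + 0.60) / 0.3800 = 0.80 / 0.3800 ≈ 2.105.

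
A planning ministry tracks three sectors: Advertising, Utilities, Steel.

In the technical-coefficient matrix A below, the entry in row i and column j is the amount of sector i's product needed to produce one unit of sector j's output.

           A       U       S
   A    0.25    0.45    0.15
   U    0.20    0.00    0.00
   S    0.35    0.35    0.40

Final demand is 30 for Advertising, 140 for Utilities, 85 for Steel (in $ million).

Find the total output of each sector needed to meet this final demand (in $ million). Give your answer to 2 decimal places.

x_A = 227.93, x_U = 185.59, x_S = 382.88

I − A =
  [   0.75    -0.45    -0.15]
  [  -0.20     1.00     0.00]
  [  -0.35    -0.35     0.60]
Cofactors of I−A, C_ij = (−1)^(i+j)·(minor ij) (rows/columns in the sector order above):
  C_11 = (1.00)(0.60) − (0.00)(-0.35) = 0.6000
  C_12 = −[(-0.20)(0.60) − (0.00)(-0.35)] = 0.1200
  C_13 = (-0.20)(-0.35) − (1.00)(-0.35) = 0.4200
  C_21 = −[(-0.45)(0.60) − (-0.15)(-0.35)] = 0.3225
  C_22 = (0.75)(0.60) − (-0.15)(-0.35) = 0.3975
  C_23 = −[(0.75)(-0.35) − (-0.45)(-0.35)] = 0.4200
  C_31 = (-0.45)(0.00) − (-0.15)(1.00) = 0.1500
  C_32 = −[(0.75)(0.00) − (-0.15)(-0.20)] = 0.0300
  C_33 = (0.75)(1.00) − (-0.45)(-0.20) = 0.6600
det(I−A) = Σ_j (I−A)_1j·C_1j = (0.75)(0.6000) + (-0.45)(0.1200) + (-0.15)(0.4200) = 0.3330
adj(I−A) = Cᵀ =
  [ 0.6000   0.3225   0.1500]
  [ 0.1200   0.3975   0.0300]
  [ 0.4200   0.4200   0.6600]
(I − A)⁻¹ = adj(I−A) / det(I−A) ≈
  [   1.8018     0.9685     0.4505]
  [   0.3604     1.1937     0.0901]
  [   1.2613     1.2613     1.9820]
x = (I − A)⁻¹ d = adj(I−A)·d / det(I−A), with det(I−A) = 0.3330:
  x_A = (0.6000·30 + 0.3225·140 + 0.1500·85) / 0.3330 = 75.90 / 0.3330 ≈ 227.93
  x_U = (0.1200·30 + 0.3975·140 + 0.0300·85) / 0.3330 = 61.80 / 0.3330 ≈ 185.59
  x_S = (0.4200·30 + 0.4200·140 + 0.6600·85) / 0.3330 = 127.50 / 0.3330 ≈ 382.88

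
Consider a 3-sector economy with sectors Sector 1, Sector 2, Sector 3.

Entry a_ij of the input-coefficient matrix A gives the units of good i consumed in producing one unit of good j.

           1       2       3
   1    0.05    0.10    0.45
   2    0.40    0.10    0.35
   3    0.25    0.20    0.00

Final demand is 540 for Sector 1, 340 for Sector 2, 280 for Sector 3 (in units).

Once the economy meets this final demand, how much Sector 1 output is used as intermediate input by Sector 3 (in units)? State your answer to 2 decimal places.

z_13 = 348.05

I − A =
  [   0.95    -0.10    -0.45]
  [  -0.40     0.90    -0.35]
  [  -0.25    -0.20     1.00]
Cofactors of I−A, C_ij = (−1)^(i+j)·(minor ij) (rows/columns in the sector order above):
  C_11 = (0.90)(1.00) − (-0.35)(-0.20) = 0.8300
  C_12 = −[(-0.40)(1.00) − (-0.35)(-0.25)] = 0.4875
  C_13 = (-0.40)(-0.20) − (0.90)(-0.25) = 0.3050
  C_21 = −[(-0.10)(1.00) − (-0.45)(-0.20)] = 0.1900
  C_22 = (0.95)(1.00) − (-0.45)(-0.25) = 0.8375
  C_23 = −[(0.95)(-0.20) − (-0.10)(-0.25)] = 0.2150
  C_31 = (-0.10)(-0.35) − (-0.45)(0.90) = 0.4400
  C_32 = −[(0.95)(-0.35) − (-0.45)(-0.40)] = 0.5125
  C_33 = (0.95)(0.90) − (-0.10)(-0.40) = 0.8150
det(I−A) = Σ_j (I−A)_1j·C_1j = (0.95)(0.8300) + (-0.10)(0.4875) + (-0.45)(0.3050) = 0.6025
adj(I−A) = Cᵀ =
  [ 0.8300   0.1900   0.4400]
  [ 0.4875   0.8375   0.5125]
  [ 0.3050   0.2150   0.8150]
(I − A)⁻¹ = adj(I−A) / det(I−A) ≈
  [   1.3776     0.3154     0.7303]
  [   0.8091     1.3900     0.8506]
  [   0.5062     0.3568     1.3527]
First solve x = (I − A)⁻¹ d = adj(I−A)·d / det(I−A); in particular x_3 = (0.3050·540 + 0.2150·340 + 0.8150·280) / 0.6025 = 466.00 / 0.6025 ≈ 773.4440.
Intermediate flow from 1 to 3: z_13 = a_13 · x_3 = 0.45 × 466.00 / 0.6025 = 209.70 / 0.6025 ≈ 348.05.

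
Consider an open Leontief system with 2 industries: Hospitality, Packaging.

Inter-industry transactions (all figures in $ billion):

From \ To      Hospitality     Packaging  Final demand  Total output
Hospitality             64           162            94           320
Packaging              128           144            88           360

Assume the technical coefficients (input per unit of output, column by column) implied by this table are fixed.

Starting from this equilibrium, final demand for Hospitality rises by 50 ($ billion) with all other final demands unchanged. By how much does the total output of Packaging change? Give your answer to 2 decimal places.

Technical coefficients a_ij = z_ij / X_j:
  a_11 = 64/320 = 0.20, a_21 = 128/320 = 0.40
  a_12 = 162/360 = 0.45, a_22 = 144/360 = 0.40
I − A =
  [   0.80    -0.45]
  [  -0.40     0.60]
det(I−A) = (0.80)(0.60) − (-0.45)(-0.40) = 0.3000
adj(I−A) = [[0.60, 0.45], [0.40, 0.80]]
(I − A)⁻¹ = adj(I−A) / det(I−A) ≈
  [   2.0000     1.5000]
  [   1.3333     2.6667]
Δx = (I − A)⁻¹ Δd with Δd having +50 in the Hospitality component and 0 elsewhere.
So Δx_2 = L_21 · (+50), where L_21 = adj(I−A)_21 / det(I−A) = 0.40 / 0.3000.
Δx_2 = 0.40 × (+50) / 0.3000 = 20.00 / 0.3000 ≈ 66.67.

Δx_2 = 66.67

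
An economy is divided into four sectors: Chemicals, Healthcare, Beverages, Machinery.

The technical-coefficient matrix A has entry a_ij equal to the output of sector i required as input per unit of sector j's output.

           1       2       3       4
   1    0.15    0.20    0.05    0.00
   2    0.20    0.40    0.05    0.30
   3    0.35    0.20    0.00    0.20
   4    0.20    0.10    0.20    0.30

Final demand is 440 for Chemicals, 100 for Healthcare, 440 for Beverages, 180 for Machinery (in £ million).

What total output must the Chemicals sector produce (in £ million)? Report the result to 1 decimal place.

x_1 = 821.9

I − A =
  [   0.85    -0.20    -0.05     0.00]
  [  -0.20     0.60    -0.05    -0.30]
  [  -0.35    -0.20     1.00    -0.20]
  [  -0.20    -0.10    -0.20     0.70]
Compute the cofactors C_ij = (−1)^(i+j)·(3×3 minor ij) of I−A; the adjugate is their transpose:
adj(I−A) = Cᵀ =
  [ 0.34600   0.14000   0.03850   0.07100]
  [ 0.22725   0.54675   0.09075   0.26025]
  [ 0.20450   0.19300   0.29150   0.16600]
  [ 0.18975   0.17325   0.10725   0.44550]
det(I−A) = Σ_j (I−A)_1j·C_1j = (0.85)(0.34600) + (-0.20)(0.22725) + (-0.05)(0.20450) + (0.00)(0.18975) = 0.238425
(I − A)⁻¹ = adj(I−A) / det(I−A) ≈
  [   1.4512     0.5872     0.1615     0.2978]
  [   0.9531     2.2932     0.3806     1.0915]
  [   0.8577     0.8095     1.2226     0.6962]
  [   0.7958     0.7266     0.4498     1.8685]
x = (I − A)⁻¹ d = adj(I−A)·d / det(I−A), with det(I−A) = 0.238425:
  x_1 = (0.34600·440 + 0.14000·100 + 0.03850·440 + 0.07100·180) / 0.238425 = 195.96 / 0.238425 ≈ 821.9
  x_2 = (0.22725·440 + 0.54675·100 + 0.09075·440 + 0.26025·180) / 0.238425 = 241.44 / 0.238425 ≈ 1012.6
  x_3 = (0.20450·440 + 0.19300·100 + 0.29150·440 + 0.16600·180) / 0.238425 = 267.42 / 0.238425 ≈ 1121.6
  x_4 = (0.18975·440 + 0.17325·100 + 0.10725·440 + 0.44550·180) / 0.238425 = 228.195 / 0.238425 ≈ 957.1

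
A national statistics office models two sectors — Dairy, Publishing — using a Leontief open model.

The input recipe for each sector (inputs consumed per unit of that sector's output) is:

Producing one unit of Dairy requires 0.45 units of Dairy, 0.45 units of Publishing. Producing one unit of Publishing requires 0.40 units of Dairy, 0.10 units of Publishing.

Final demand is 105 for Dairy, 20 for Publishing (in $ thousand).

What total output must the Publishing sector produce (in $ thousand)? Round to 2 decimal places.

I − A =
  [   0.55    -0.40]
  [  -0.45     0.90]
det(I−A) = (0.55)(0.90) − (-0.40)(-0.45) = 0.3150
adj(I−A) = [[0.90, 0.40], [0.45, 0.55]]
(I − A)⁻¹ = adj(I−A) / det(I−A) ≈
  [   2.8571     1.2698]
  [   1.4286     1.7460]
x = (I − A)⁻¹ d = adj(I−A)·d / det(I−A), with det(I−A) = 0.3150:
  x_D = (0.90·105 + 0.40·20) / 0.3150 = 102.50 / 0.3150 ≈ 325.40
  x_P = (0.45·105 + 0.55·20) / 0.3150 = 58.25 / 0.3150 ≈ 184.92

x_P = 184.92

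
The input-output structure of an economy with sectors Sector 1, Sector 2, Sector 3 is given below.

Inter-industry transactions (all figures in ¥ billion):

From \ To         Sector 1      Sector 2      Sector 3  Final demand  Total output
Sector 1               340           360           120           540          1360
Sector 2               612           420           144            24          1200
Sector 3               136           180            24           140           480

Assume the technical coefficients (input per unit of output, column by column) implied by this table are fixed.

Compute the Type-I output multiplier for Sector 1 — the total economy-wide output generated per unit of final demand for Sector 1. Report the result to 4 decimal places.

Technical coefficients a_ij = z_ij / X_j:
  a_11 = 340/1360 = 0.25, a_21 = 612/1360 = 0.45, a_31 = 136/1360 = 0.10
  a_12 = 360/1200 = 0.30, a_22 = 420/1200 = 0.35, a_32 = 180/1200 = 0.15
  a_13 = 120/480 = 0.25, a_23 = 144/480 = 0.30, a_33 = 24/480 = 0.05
I − A =
  [   0.75    -0.30    -0.25]
  [  -0.45     0.65    -0.30]
  [  -0.10    -0.15     0.95]
Cofactors of I−A, C_ij = (−1)^(i+j)·(minor ij) (rows/columns in the sector order above):
  C_11 = (0.65)(0.95) − (-0.30)(-0.15) = 0.5725
  C_12 = −[(-0.45)(0.95) − (-0.30)(-0.10)] = 0.4575
  C_13 = (-0.45)(-0.15) − (0.65)(-0.10) = 0.1325
  C_21 = −[(-0.30)(0.95) − (-0.25)(-0.15)] = 0.3225
  C_22 = (0.75)(0.95) − (-0.25)(-0.10) = 0.6875
  C_23 = −[(0.75)(-0.15) − (-0.30)(-0.10)] = 0.1425
  C_31 = (-0.30)(-0.30) − (-0.25)(0.65) = 0.2525
  C_32 = −[(0.75)(-0.30) − (-0.25)(-0.45)] = 0.3375
  C_33 = (0.75)(0.65) − (-0.30)(-0.45) = 0.3525
det(I−A) = Σ_j (I−A)_1j·C_1j = (0.75)(0.5725) + (-0.30)(0.4575) + (-0.25)(0.1325) = 0.2590
adj(I−A) = Cᵀ =
  [ 0.5725   0.3225   0.2525]
  [ 0.4575   0.6875   0.3375]
  [ 0.1325   0.1425   0.3525]
(I − A)⁻¹ = adj(I−A) / det(I−A) ≈
  [   2.21042     1.24517     0.97490]
  [   1.76641     2.65444     1.30309]
  [   0.51158     0.55019     1.36100]
The output multiplier for sector j is the column-j sum of the Leontief inverse (I − A)⁻¹ = adj(I−A) / det(I−A).
Column 1 of adj(I−A): (0.5725, 0.4575, 0.1325); det(I−A) = 0.2590.
m_1 = (0.5725 + 0.4575 + 0.1325) / 0.2590 = 1.1625 / 0.2590 ≈ 4.4884.

m_1 = 4.4884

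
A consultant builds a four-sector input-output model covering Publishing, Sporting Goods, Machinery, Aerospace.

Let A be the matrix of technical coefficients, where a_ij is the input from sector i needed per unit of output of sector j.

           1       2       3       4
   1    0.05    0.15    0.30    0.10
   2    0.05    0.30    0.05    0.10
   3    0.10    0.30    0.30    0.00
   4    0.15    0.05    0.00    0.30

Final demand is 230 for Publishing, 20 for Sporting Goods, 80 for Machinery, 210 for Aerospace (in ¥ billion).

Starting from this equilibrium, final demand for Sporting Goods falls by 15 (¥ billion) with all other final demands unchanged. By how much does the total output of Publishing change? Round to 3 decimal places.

I − A =
  [   0.95    -0.15    -0.30    -0.10]
  [  -0.05     0.70    -0.05    -0.10]
  [  -0.10    -0.30     0.70     0.00]
  [  -0.15    -0.05     0.00     0.70]
Compute the cofactors C_ij = (−1)^(i+j)·(3×3 minor ij) of I−A; the adjugate is their transpose:
adj(I−A) = Cᵀ =
  [ 0.32900   0.14000   0.15100   0.06700]
  [ 0.03850   0.43400   0.04750   0.06750]
  [ 0.06350   0.20600   0.44250   0.03850]
  [ 0.07325   0.06100   0.03575   0.41975]
det(I−A) = Σ_j (I−A)_1j·C_1j = (0.95)(0.32900) + (-0.15)(0.03850) + (-0.30)(0.06350) + (-0.10)(0.07325) = 0.2804
(I − A)⁻¹ = adj(I−A) / det(I−A) ≈
  [   1.1733     0.4993     0.5385     0.2389]
  [   0.1373     1.5478     0.1694     0.2407]
  [   0.2265     0.7347     1.5781     0.1373]
  [   0.2612     0.2175     0.1275     1.4970]
Δx = (I − A)⁻¹ Δd with Δd having -15 in the Sporting Goods component and 0 elsewhere.
So Δx_1 = L_12 · (-15), where L_12 = adj(I−A)_12 / det(I−A) = 0.14000 / 0.2804.
Δx_1 = 0.14000 × (-15) / 0.2804 = -2.10 / 0.2804 ≈ -7.489.

Δx_1 = -7.489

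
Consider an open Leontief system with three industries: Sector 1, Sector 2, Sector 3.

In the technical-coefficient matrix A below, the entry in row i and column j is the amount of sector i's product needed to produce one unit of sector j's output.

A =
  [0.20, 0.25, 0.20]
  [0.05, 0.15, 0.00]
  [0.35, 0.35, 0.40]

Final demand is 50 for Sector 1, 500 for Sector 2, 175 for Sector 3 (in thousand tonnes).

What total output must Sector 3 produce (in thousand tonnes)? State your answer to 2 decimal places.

x_3 = 937.22

I − A =
  [   0.80    -0.25    -0.20]
  [  -0.05     0.85     0.00]
  [  -0.35    -0.35     0.60]
Cofactors of I−A, C_ij = (−1)^(i+j)·(minor ij) (rows/columns in the sector order above):
  C_11 = (0.85)(0.60) − (0.00)(-0.35) = 0.5100
  C_12 = −[(-0.05)(0.60) − (0.00)(-0.35)] = 0.0300
  C_13 = (-0.05)(-0.35) − (0.85)(-0.35) = 0.3150
  C_21 = −[(-0.25)(0.60) − (-0.20)(-0.35)] = 0.2200
  C_22 = (0.80)(0.60) − (-0.20)(-0.35) = 0.4100
  C_23 = −[(0.80)(-0.35) − (-0.25)(-0.35)] = 0.3675
  C_31 = (-0.25)(0.00) − (-0.20)(0.85) = 0.1700
  C_32 = −[(0.80)(0.00) − (-0.20)(-0.05)] = 0.0100
  C_33 = (0.80)(0.85) − (-0.25)(-0.05) = 0.6675
det(I−A) = Σ_j (I−A)_1j·C_1j = (0.80)(0.5100) + (-0.25)(0.0300) + (-0.20)(0.3150) = 0.3375
adj(I−A) = Cᵀ =
  [ 0.5100   0.2200   0.1700]
  [ 0.0300   0.4100   0.0100]
  [ 0.3150   0.3675   0.6675]
(I − A)⁻¹ = adj(I−A) / det(I−A) ≈
  [   1.5111     0.6519     0.5037]
  [   0.0889     1.2148     0.0296]
  [   0.9333     1.0889     1.9778]
x = (I − A)⁻¹ d = adj(I−A)·d / det(I−A), with det(I−A) = 0.3375:
  x_1 = (0.5100·50 + 0.2200·500 + 0.1700·175) / 0.3375 = 165.25 / 0.3375 ≈ 489.63
  x_2 = (0.0300·50 + 0.4100·500 + 0.0100·175) / 0.3375 = 208.25 / 0.3375 ≈ 617.04
  x_3 = (0.3150·50 + 0.3675·500 + 0.6675·175) / 0.3375 = 316.3125 / 0.3375 ≈ 937.22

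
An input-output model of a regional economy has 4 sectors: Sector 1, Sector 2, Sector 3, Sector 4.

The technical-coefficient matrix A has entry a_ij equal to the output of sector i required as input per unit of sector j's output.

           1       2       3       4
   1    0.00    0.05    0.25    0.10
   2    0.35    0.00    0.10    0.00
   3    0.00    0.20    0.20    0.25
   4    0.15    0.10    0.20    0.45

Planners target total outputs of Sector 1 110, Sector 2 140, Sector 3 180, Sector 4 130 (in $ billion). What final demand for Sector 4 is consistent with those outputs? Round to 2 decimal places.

d_4 = 5.00

I − A =
  [   1.00    -0.05    -0.25    -0.10]
  [  -0.35     1.00    -0.10     0.00]
  [   0.00    -0.20     0.80    -0.25]
  [  -0.15    -0.10    -0.20     0.55]
d = (I − A) x:
  d_1 = (+1.00)·110 + (-0.05)·140 + (-0.25)·180 + (-0.10)·130 = 45.00
  d_2 = (-0.35)·110 + (+1.00)·140 + (-0.10)·180 + (+0.00)·130 = 83.50
  d_3 = (+0.00)·110 + (-0.20)·140 + (+0.80)·180 + (-0.25)·130 = 83.50
  d_4 = (-0.15)·110 + (-0.10)·140 + (-0.20)·180 + (+0.55)·130 = 5.00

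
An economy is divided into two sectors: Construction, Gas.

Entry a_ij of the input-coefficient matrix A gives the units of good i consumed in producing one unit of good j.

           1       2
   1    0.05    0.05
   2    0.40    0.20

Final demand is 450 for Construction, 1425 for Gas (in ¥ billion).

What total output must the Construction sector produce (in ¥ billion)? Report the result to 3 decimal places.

I − A =
  [   0.95    -0.05]
  [  -0.40     0.80]
det(I−A) = (0.95)(0.80) − (-0.05)(-0.40) = 0.7400
adj(I−A) = [[0.80, 0.05], [0.40, 0.95]]
(I − A)⁻¹ = adj(I−A) / det(I−A) ≈
  [   1.0811     0.0676]
  [   0.5405     1.2838]
x = (I − A)⁻¹ d = adj(I−A)·d / det(I−A), with det(I−A) = 0.7400:
  x_1 = (0.80·450 + 0.05·1425) / 0.7400 = 431.25 / 0.7400 ≈ 582.770
  x_2 = (0.40·450 + 0.95·1425) / 0.7400 = 1533.75 / 0.7400 ≈ 2072.635

x_1 = 582.770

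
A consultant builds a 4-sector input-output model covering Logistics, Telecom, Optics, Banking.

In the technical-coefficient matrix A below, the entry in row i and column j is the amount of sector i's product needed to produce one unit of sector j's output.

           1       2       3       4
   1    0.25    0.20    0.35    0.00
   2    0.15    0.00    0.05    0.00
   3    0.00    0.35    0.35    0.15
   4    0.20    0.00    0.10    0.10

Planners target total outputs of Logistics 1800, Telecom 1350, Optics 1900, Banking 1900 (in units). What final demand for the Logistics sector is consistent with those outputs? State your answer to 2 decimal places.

d_1 = 415.00

I − A =
  [   0.75    -0.20    -0.35     0.00]
  [  -0.15     1.00    -0.05     0.00]
  [   0.00    -0.35     0.65    -0.15]
  [  -0.20     0.00    -0.10     0.90]
d = (I − A) x:
  d_1 = (+0.75)·1800 + (-0.20)·1350 + (-0.35)·1900 + (+0.00)·1900 = 415.00
  d_2 = (-0.15)·1800 + (+1.00)·1350 + (-0.05)·1900 + (+0.00)·1900 = 985.00
  d_3 = (+0.00)·1800 + (-0.35)·1350 + (+0.65)·1900 + (-0.15)·1900 = 477.50
  d_4 = (-0.20)·1800 + (+0.00)·1350 + (-0.10)·1900 + (+0.90)·1900 = 1160.00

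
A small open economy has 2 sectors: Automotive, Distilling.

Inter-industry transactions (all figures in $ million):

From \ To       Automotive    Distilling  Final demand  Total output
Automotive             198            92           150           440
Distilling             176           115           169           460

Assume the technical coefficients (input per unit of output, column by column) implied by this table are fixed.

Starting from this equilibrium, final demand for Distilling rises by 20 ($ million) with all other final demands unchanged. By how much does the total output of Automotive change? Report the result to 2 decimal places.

Δx_1 = 12.03

Technical coefficients a_ij = z_ij / X_j:
  a_11 = 198/440 = 0.45, a_21 = 176/440 = 0.40
  a_12 = 92/460 = 0.20, a_22 = 115/460 = 0.25
I − A =
  [   0.55    -0.20]
  [  -0.40     0.75]
det(I−A) = (0.55)(0.75) − (-0.20)(-0.40) = 0.3325
adj(I−A) = [[0.75, 0.20], [0.40, 0.55]]
(I − A)⁻¹ = adj(I−A) / det(I−A) ≈
  [   2.2556     0.6015]
  [   1.2030     1.6541]
Δx = (I − A)⁻¹ Δd with Δd having +20 in the Distilling component and 0 elsewhere.
So Δx_1 = L_12 · (+20), where L_12 = adj(I−A)_12 / det(I−A) = 0.20 / 0.3325.
Δx_1 = 0.20 × (+20) / 0.3325 = 4.00 / 0.3325 ≈ 12.03.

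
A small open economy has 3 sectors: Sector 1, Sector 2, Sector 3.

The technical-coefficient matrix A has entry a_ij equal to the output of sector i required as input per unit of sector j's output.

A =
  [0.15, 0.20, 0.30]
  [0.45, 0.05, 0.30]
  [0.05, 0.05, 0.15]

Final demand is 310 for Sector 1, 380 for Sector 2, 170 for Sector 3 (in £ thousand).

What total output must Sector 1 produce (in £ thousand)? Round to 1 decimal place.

x_1 = 653.7

I − A =
  [   0.85    -0.20    -0.30]
  [  -0.45     0.95    -0.30]
  [  -0.05    -0.05     0.85]
Cofactors of I−A, C_ij = (−1)^(i+j)·(minor ij) (rows/columns in the sector order above):
  C_11 = (0.95)(0.85) − (-0.30)(-0.05) = 0.7925
  C_12 = −[(-0.45)(0.85) − (-0.30)(-0.05)] = 0.3975
  C_13 = (-0.45)(-0.05) − (0.95)(-0.05) = 0.0700
  C_21 = −[(-0.20)(0.85) − (-0.30)(-0.05)] = 0.1850
  C_22 = (0.85)(0.85) − (-0.30)(-0.05) = 0.7075
  C_23 = −[(0.85)(-0.05) − (-0.20)(-0.05)] = 0.0525
  C_31 = (-0.20)(-0.30) − (-0.30)(0.95) = 0.3450
  C_32 = −[(0.85)(-0.30) − (-0.30)(-0.45)] = 0.3900
  C_33 = (0.85)(0.95) − (-0.20)(-0.45) = 0.7175
det(I−A) = Σ_j (I−A)_1j·C_1j = (0.85)(0.7925) + (-0.20)(0.3975) + (-0.30)(0.0700) = 0.573125
adj(I−A) = Cᵀ =
  [ 0.7925   0.1850   0.3450]
  [ 0.3975   0.7075   0.3900]
  [ 0.0700   0.0525   0.7175]
(I − A)⁻¹ = adj(I−A) / det(I−A) ≈
  [   1.3828     0.3228     0.6020]
  [   0.6936     1.2345     0.6805]
  [   0.1221     0.0916     1.2519]
x = (I − A)⁻¹ d = adj(I−A)·d / det(I−A), with det(I−A) = 0.573125:
  x_1 = (0.7925·310 + 0.1850·380 + 0.3450·170) / 0.573125 = 374.625 / 0.573125 ≈ 653.7
  x_2 = (0.3975·310 + 0.7075·380 + 0.3900·170) / 0.573125 = 458.375 / 0.573125 ≈ 799.8
  x_3 = (0.0700·310 + 0.0525·380 + 0.7175·170) / 0.573125 = 163.625 / 0.573125 ≈ 285.5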